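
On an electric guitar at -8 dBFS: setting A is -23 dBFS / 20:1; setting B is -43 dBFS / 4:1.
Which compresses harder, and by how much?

B, by 12 dB

A: overshoot 15 dB → output overshoot 0.75 dB → GR 14.25 dB.
B: overshoot 35 dB → output overshoot 8.75 dB → GR 26.25 dB.
B applies 12 dB more gain reduction.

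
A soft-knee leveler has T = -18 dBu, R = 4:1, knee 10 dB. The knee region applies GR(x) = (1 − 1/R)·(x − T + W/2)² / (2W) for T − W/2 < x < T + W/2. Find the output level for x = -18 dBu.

x − T + W/2 = -18 − (-18) + 5 = 5.
GR = (1 − 1/4) × 5² / 20 = 0.75 × 25 / 20 = 0.9375 dB.
Output = -18 − 0.9375 = -18.9375 dBu.

-18.9375 dBu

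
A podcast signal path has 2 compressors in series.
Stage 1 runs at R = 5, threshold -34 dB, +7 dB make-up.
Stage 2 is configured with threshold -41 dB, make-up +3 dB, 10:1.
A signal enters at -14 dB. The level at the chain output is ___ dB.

-36.2 dB

Stage 1: overshoot 20 dB → 20/5 = 4 dB → -30 dB; +7 dB make-up → -23 dB.
Stage 2: overshoot 18 dB → 18/10 = 1.8 dB → -39.2 dB; +3 dB make-up → -36.2 dB.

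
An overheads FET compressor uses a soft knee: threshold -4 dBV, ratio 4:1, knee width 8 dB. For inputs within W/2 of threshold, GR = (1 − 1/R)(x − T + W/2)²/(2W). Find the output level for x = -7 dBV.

x − T + W/2 = -7 − (-4) + 4 = 1.
GR = (1 − 1/4) × 1² / 16 = 0.75 × 1 / 16 = 0.046875 dB.
Output = -7 − 0.046875 = -7.046875 dBV.

-7.046875 dBV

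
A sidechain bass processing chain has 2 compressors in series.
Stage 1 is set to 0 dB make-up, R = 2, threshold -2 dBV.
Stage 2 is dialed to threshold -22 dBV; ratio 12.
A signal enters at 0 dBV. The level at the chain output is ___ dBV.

-20.25 dBV

Stage 1: overshoot 2 dB → 2/2 = 1 dB → -1 dBV.
Stage 2: overshoot 21 dB → 21/12 = 1.75 dB → -20.25 dBV.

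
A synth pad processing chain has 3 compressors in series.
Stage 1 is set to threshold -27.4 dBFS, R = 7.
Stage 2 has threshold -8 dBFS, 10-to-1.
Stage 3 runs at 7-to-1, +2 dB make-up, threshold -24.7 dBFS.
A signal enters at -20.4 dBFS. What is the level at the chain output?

Stage 1: 7 dB above -27.4 dBFS, reduced 7:1 to 1 dB above → -26.4 dBFS.
Stage 2: below threshold (-26.4 ≤ -8); passes unchanged; output -26.4 dBFS.
Stage 3: -26.4 dBFS ≤ -24.7 dBFS, so stage 3 doesn't engage; make-up brings it to -24.4 dBFS.

-24.4 dBFS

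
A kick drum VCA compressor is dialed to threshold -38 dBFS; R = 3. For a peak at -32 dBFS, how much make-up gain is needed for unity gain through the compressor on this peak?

4 dB

Without make-up, output = threshold + overshoot/3 = -38 + 2 = -36 dBFS.
Gap to target: 4 dB.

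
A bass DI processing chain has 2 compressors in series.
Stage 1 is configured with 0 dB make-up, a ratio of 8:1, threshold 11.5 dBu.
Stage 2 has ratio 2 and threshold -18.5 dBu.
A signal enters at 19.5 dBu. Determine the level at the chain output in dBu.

Stage 1: 8 dB above 11.5 dBu, reduced 8:1 to 1 dB above → 12.5 dBu.
Stage 2: 12.5 dBu is 31 dB over -18.5 dBu; at 2:1 that becomes 15.5 dB over, giving -3 dBu.

-3 dBu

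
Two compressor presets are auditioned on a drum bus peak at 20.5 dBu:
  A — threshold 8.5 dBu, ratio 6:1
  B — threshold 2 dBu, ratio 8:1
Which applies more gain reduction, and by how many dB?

A: overshoot 12 dB → output overshoot 2 dB → GR 10 dB.
B: overshoot 18.5 dB → output overshoot 2.3125 dB → GR 16.1875 dB.
B reduces 6.1875 dB more.

B, by 6.1875 dB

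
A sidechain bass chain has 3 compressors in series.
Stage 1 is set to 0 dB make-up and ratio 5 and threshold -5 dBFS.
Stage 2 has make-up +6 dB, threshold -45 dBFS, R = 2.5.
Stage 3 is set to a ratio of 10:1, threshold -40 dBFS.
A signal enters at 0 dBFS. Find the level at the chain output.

-38.26 dBFS

Stage 1: overshoot 5 dB → 5/5 = 1 dB → -4 dBFS.
Stage 2: -4 dBFS is 41 dB over -45 dBFS; at 2.5:1 that becomes 16.4 dB over, giving -28.6 dBFS; +6 dB make-up → -22.6 dBFS.
Stage 3: -22.6 dBFS is 17.4 dB over -40 dBFS; at 10:1 that becomes 1.74 dB over, giving -38.26 dBFS.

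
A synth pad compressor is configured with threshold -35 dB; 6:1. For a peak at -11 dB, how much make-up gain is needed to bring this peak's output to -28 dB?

3 dB

Without make-up, output = threshold + overshoot/6 = -35 + 4 = -31 dB.
Gap to target: 3 dB.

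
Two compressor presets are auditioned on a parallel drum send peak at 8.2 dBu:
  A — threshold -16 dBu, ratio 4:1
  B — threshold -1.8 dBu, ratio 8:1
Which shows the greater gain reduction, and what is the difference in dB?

A: GR = 24.2 − 24.2/4 = 18.15 dB.
B: GR = 10 − 10/8 = 8.75 dB.
A reduces 9.4 dB more.

A, by 9.4 dB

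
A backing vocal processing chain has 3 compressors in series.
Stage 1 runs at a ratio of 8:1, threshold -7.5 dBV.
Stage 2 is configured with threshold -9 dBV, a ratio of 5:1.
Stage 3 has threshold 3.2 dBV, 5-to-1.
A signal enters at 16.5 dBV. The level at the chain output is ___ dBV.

Stage 1: 16.5 dBV is 24 dB over -7.5 dBV; at 8:1 that becomes 3 dB over, giving -4.5 dBV.
Stage 2: -4.5 dBV is 4.5 dB over -9 dBV; at 5:1 that becomes 0.9 dB over, giving -8.1 dBV.
Stage 3: below threshold (-8.1 ≤ 3.2); passes unchanged; output -8.1 dBV.

-8.1 dBV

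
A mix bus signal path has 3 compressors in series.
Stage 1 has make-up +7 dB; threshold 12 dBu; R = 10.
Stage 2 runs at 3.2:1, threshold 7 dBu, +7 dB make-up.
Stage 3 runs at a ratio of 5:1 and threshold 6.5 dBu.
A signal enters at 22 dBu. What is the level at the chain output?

Stage 1: 22 dBu is 10 dB over 12 dBu; at 10:1 that becomes 1 dB over, giving 13 dBu; +7 dB make-up → 20 dBu.
Stage 2: overshoot 13 dB → 13/3.2 = 4.0625 dB → 11.0625 dBu; +7 dB make-up → 18.0625 dBu.
Stage 3: 11.5625 dB above 6.5 dBu, reduced 5:1 to 2.3125 dB above → 8.8125 dBu.

8.8125 dBu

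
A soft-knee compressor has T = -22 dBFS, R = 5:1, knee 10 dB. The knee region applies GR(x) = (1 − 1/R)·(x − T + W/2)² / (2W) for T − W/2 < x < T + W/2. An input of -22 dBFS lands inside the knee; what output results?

-23 dBFS

x − T + W/2 = -22 − (-22) + 5 = 5.
GR = (1 − 1/5) × 5² / 20 = 0.8 × 25 / 20 = 1 dB.
Output = -22 − 1 = -23 dBFS.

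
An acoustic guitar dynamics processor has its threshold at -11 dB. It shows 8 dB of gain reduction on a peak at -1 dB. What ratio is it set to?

Input overshoot = -1 − (-11) = 10 dB.
Output overshoot = 10 − 8 = 2 dB.
Ratio = input overshoot / output overshoot = 10 / 2 = 5.

5:1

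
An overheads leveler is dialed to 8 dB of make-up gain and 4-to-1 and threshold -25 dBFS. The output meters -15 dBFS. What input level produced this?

Before make-up, the level was -15 − 8 = -23 dBFS.
The compressed level sits -23 − (-25) = 2 dB over threshold.
Input overshoot = R × output overshoot = 8 dB → input = -25 + 8 = -17 dBFS.

-17 dBFS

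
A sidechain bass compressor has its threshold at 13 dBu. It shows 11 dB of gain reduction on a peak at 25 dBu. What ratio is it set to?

12:1

Input overshoot = 25 − 13 = 12 dB.
Output overshoot = 12 − 11 = 1 dB.
Ratio = input overshoot / output overshoot = 12 / 1 = 12.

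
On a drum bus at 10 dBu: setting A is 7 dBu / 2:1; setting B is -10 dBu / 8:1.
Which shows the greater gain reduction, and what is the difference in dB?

A: overshoot 3 dB → output overshoot 1.5 dB → GR 1.5 dB.
B: overshoot 20 dB → output overshoot 2.5 dB → GR 17.5 dB.
Difference: 16 dB in favour of B.

B, by 16 dB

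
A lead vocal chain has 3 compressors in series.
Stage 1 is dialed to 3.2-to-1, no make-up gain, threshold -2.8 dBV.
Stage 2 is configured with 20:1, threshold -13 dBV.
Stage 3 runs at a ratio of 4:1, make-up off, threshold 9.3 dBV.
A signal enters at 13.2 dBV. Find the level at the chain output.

Stage 1: overshoot 16 dB → 16/3.2 = 5 dB → 2.2 dBV.
Stage 2: 15.2 dB above -13 dBV, reduced 20:1 to 0.76 dB above → -12.24 dBV.
Stage 3: -12.24 dBV is at or below the 9.3 dBV threshold — no compression; output -12.24 dBV.

-12.24 dBV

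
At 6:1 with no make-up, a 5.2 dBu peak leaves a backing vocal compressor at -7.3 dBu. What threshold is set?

Gain reduction = 5.2 − (-7.3) = 12.5 dB; output overshoot = GR / (R − 1) = 12.5 / 5 = 2.5 dB.
Threshold = output − output overshoot = -7.3 − 2.5 = -9.8 dBu.

-9.8 dBu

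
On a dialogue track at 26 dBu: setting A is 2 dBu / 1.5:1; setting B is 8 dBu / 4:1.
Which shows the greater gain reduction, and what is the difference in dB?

B, by 5.5 dB

A: overshoot 24 dB → output overshoot 16 dB → GR 8 dB.
B: overshoot 18 dB → output overshoot 4.5 dB → GR 13.5 dB.
Difference: 5.5 dB in favour of B.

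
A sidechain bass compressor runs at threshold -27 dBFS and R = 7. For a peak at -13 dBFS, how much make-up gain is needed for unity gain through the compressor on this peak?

12 dB

Without make-up, output = threshold + overshoot/7 = -27 + 2 = -25 dBFS.
Gap to target: 12 dB.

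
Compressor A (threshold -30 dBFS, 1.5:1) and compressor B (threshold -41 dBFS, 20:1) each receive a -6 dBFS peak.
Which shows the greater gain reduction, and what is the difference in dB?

B, by 25.25 dB

A: overshoot 24 dB → output overshoot 16 dB → GR 8 dB.
B: overshoot 35 dB → output overshoot 1.75 dB → GR 33.25 dB.
Difference: 25.25 dB in favour of B.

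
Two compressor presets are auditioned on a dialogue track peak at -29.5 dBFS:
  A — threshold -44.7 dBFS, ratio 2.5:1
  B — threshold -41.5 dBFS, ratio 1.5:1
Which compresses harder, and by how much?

A: 15.2 dB over, compressed to 6.08 dB over, so 9.12 dB of GR.
B: 12 dB over, compressed to 8 dB over, so 4 dB of GR.
Difference: 5.12 dB in favour of A.

A, by 5.12 dB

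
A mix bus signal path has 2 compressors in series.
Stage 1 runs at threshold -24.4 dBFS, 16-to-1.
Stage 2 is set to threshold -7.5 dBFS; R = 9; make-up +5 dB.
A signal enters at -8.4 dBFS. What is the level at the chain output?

-18.4 dBFS

Stage 1: 16 dB above -24.4 dBFS, reduced 16:1 to 1 dB above → -23.4 dBFS.
Stage 2: -23.4 dBFS ≤ -7.5 dBFS, so stage 2 doesn't engage; make-up brings it to -18.4 dBFS.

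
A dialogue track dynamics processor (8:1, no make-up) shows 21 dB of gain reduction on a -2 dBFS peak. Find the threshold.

Gain reduction = -2 − (-23) = 21 dB; output overshoot = GR / (R − 1) = 21 / 7 = 3 dB.
Threshold = output − output overshoot = -23 − 3 = -26 dBFS.

-26 dBFS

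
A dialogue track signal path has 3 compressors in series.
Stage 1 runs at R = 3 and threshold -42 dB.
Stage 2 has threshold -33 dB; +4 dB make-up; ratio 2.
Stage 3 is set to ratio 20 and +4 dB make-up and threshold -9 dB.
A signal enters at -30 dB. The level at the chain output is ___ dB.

-30 dB

Stage 1: 12 dB above -42 dB, reduced 3:1 to 4 dB above → -38 dB.
Stage 2: -38 dB ≤ -33 dB, so stage 2 doesn't engage; make-up brings it to -34 dB.
Stage 3: below threshold (-34 ≤ -9); passes unchanged; make-up brings it to -30 dB.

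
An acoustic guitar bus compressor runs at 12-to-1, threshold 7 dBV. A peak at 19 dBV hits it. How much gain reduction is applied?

19 dBV exceeds the threshold by 12 dB.
At 12:1, output sits 12/12 = 1 dB above threshold.
Gain reduction = 12 − 1 = 11 dB.

11 dB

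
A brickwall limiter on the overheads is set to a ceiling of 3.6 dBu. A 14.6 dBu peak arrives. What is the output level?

3.6 dBu

The limiter clamps the peak to its 3.6 dBu ceiling.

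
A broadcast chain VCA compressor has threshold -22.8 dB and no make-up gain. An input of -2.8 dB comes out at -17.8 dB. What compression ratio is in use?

Input overshoot = -2.8 − (-22.8) = 20 dB; output overshoot = -17.8 − (-22.8) = 5 dB.
Ratio = 20 / 5 = 4.

4:1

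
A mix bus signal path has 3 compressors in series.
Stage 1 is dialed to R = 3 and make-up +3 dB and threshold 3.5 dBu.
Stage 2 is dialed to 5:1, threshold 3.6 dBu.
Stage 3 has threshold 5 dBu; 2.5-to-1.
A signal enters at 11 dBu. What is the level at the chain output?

4.68 dBu

Stage 1: 11 dBu is 7.5 dB over 3.5 dBu; at 3:1 that becomes 2.5 dB over, giving 6 dBu; +3 dB make-up → 9 dBu.
Stage 2: overshoot 5.4 dB → 5.4/5 = 1.08 dB → 4.68 dBu.
Stage 3: 4.68 dBu is at or below the 5 dBu threshold — no compression; output 4.68 dBu.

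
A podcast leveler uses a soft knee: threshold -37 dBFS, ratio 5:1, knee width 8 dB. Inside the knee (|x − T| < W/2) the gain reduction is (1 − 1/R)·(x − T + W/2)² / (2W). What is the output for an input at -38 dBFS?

x − T + W/2 = -38 − (-37) + 4 = 3.
GR = (1 − 1/5) × 3² / 16 = 0.8 × 9 / 16 = 0.45 dB.
Output = -38 − 0.45 = -38.45 dBFS.

-38.45 dBFS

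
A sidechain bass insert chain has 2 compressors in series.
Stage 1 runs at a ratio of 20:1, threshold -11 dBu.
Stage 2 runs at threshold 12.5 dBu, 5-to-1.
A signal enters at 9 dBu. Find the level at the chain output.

-10 dBu

Stage 1: overshoot 20 dB → 20/20 = 1 dB → -10 dBu.
Stage 2: -10 dBu is at or below the 12.5 dBu threshold — no compression; output -10 dBu.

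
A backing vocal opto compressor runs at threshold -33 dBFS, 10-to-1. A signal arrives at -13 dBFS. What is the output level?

-31 dBFS

The input is 20 dB above the -33 dBFS threshold.
10:1 compression reduces that to 20/10 = 2 dB over.
So the level is -33 + 2 = -31 dBFS.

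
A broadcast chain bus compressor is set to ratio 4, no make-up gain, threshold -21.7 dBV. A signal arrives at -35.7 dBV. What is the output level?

-35.7 dBV is 14 dB below the -21.7 dBV threshold, so no gain reduction is applied.
Output = input = -35.7 dBV.

-35.7 dBV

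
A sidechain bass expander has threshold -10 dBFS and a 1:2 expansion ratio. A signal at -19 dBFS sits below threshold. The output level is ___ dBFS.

Undershoot = (-10) − (-19) = 9 dB.
At 1:2, that expands to 18 dB under threshold.
Output = -10 − 18 = -28 dBFS.

-28 dBFS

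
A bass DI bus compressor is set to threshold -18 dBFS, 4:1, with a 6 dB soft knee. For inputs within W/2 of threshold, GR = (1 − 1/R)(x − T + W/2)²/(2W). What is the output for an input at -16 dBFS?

-17.5625 dBFS

x − T + W/2 = -16 − (-18) + 3 = 5.
GR = (1 − 1/4) × 5² / 12 = 0.75 × 25 / 12 = 1.5625 dB.
Output = -16 − 1.5625 = -17.5625 dBFS.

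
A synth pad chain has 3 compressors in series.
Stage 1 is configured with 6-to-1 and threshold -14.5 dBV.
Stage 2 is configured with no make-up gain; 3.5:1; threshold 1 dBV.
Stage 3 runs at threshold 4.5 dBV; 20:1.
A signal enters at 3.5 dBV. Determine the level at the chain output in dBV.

-11.5 dBV

Stage 1: overshoot 18 dB → 18/6 = 3 dB → -11.5 dBV.
Stage 2: -11.5 dBV ≤ 1 dBV, so stage 2 doesn't engage; output -11.5 dBV.
Stage 3: below threshold (-11.5 ≤ 4.5); passes unchanged; output -11.5 dBV.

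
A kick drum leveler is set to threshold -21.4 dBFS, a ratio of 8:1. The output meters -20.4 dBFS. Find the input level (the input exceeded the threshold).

-13.4 dBFS

Post-compression overshoot = -20.4 − (-21.4) = 1 dB.
Input overshoot = R × output overshoot = 8 dB → input = -21.4 + 8 = -13.4 dBFS.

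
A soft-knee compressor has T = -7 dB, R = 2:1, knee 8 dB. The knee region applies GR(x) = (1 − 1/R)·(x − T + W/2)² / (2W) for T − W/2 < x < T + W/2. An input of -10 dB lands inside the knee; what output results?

-10.03125 dB

x − T + W/2 = -10 − (-7) + 4 = 1.
GR = (1 − 1/2) × 1² / 16 = 0.5 × 1 / 16 = 0.03125 dB.
Output = -10 − 0.03125 = -10.03125 dB.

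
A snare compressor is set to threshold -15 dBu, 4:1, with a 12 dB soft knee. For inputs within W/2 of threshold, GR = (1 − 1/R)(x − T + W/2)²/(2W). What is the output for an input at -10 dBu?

x − T + W/2 = -10 − (-15) + 6 = 11.
GR = (1 − 1/4) × 11² / 24 = 0.75 × 121 / 24 = 3.78125 dB.
Output = -10 − 3.78125 = -13.78125 dBu.

-13.78125 dBu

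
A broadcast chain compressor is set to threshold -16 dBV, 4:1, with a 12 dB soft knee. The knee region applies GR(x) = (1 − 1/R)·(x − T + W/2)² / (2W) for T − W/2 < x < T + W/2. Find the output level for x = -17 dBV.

x − T + W/2 = -17 − (-16) + 6 = 5.
GR = (1 − 1/4) × 5² / 24 = 0.75 × 25 / 24 = 0.78125 dB.
Output = -17 − 0.78125 = -17.78125 dBV.

-17.78125 dBV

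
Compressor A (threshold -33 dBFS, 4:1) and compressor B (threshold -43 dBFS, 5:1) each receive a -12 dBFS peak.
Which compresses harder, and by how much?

B, by 9.05 dB

A: overshoot 21 dB → output overshoot 5.25 dB → GR 15.75 dB.
B: overshoot 31 dB → output overshoot 6.2 dB → GR 24.8 dB.
B reduces 9.05 dB more.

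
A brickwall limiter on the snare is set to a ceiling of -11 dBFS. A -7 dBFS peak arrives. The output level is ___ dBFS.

-11 dBFS

At ∞:1, everything above -11 dBFS is held at the ceiling.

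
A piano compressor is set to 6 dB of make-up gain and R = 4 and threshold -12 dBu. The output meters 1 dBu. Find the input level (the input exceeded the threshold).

Before make-up, the level was 1 − 6 = -5 dBu.
The compressed level sits -5 − (-12) = 7 dB over threshold.
Before 4:1 compression the overshoot was 7 × 4 = 28 dB, so input = -12 + 28 = 16 dBu.

16 dBu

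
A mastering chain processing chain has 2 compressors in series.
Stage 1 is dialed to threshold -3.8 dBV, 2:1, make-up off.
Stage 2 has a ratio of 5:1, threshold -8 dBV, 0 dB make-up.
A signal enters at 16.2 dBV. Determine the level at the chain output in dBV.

-5.16 dBV

Stage 1: overshoot 20 dB → 20/2 = 10 dB → 6.2 dBV.
Stage 2: 6.2 dBV is 14.2 dB over -8 dBV; at 5:1 that becomes 2.84 dB over, giving -5.16 dBV.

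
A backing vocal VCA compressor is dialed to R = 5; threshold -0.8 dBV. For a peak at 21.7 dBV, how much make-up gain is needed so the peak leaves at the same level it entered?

The peak compresses to -0.8 + 22.5/5 = 3.7 dBV.
To reach 21.7 dBV requires 21.7 − 3.7 = 18 dB of make-up.

18 dB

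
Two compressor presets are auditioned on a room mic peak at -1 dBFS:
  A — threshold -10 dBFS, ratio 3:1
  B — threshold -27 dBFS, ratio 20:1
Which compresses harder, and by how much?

B, by 18.7 dB

A: GR = 9 − 9/3 = 6 dB.
B: GR = 26 − 26/20 = 24.7 dB.
B applies 18.7 dB more gain reduction.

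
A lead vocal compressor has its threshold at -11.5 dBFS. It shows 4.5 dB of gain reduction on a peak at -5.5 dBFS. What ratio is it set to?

4:1

Input overshoot = -5.5 − (-11.5) = 6 dB.
Output overshoot = 6 − 4.5 = 1.5 dB.
Ratio = input overshoot / output overshoot = 6 / 1.5 = 4.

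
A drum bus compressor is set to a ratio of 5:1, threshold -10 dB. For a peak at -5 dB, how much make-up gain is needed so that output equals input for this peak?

The peak compresses to -10 + 5/5 = -9 dB.
To reach -5 dB requires -5 − (-9) = 4 dB of make-up.

4 dB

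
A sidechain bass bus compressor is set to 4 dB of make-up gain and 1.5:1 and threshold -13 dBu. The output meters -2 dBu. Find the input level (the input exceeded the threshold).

-2.5 dBu

Before make-up, the level was -2 − 4 = -6 dBu.
That's 7 dB above the -13 dBu threshold.
Undo the ratio: input overshoot = 7 × 1.5 = 10.5 dB, giving input = -2.5 dBu.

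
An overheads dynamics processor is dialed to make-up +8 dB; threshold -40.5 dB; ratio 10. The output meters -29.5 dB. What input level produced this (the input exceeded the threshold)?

Before make-up, the level was -29.5 − 8 = -37.5 dB.
That's 3 dB above the -40.5 dB threshold.
Undo the ratio: input overshoot = 3 × 10 = 30 dB, giving input = -10.5 dB.

-10.5 dB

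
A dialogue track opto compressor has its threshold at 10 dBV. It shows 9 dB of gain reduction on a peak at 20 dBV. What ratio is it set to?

10:1

Input overshoot = 20 − 10 = 10 dB.
Output overshoot = 10 − 9 = 1 dB.
Ratio = input overshoot / output overshoot = 10 / 1 = 10.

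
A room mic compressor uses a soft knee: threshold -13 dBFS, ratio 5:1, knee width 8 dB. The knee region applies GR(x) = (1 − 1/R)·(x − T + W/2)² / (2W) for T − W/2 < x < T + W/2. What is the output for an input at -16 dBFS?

-16.05 dBFS

x − T + W/2 = -16 − (-13) + 4 = 1.
GR = (1 − 1/5) × 1² / 16 = 0.8 × 1 / 16 = 0.05 dB.
Output = -16 − 0.05 = -16.05 dBFS.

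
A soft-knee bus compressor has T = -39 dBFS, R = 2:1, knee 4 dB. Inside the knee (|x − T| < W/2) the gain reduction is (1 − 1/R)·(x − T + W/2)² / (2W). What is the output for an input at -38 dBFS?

-38.5625 dBFS

x − T + W/2 = -38 − (-39) + 2 = 3.
GR = (1 − 1/2) × 3² / 8 = 0.5 × 9 / 8 = 0.5625 dB.
Output = -38 − 0.5625 = -38.5625 dBFS.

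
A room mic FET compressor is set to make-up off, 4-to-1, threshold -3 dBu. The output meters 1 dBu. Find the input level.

The compressed level sits 1 − (-3) = 4 dB over threshold.
Input overshoot = R × output overshoot = 16 dB → input = -3 + 16 = 13 dBu.

13 dBu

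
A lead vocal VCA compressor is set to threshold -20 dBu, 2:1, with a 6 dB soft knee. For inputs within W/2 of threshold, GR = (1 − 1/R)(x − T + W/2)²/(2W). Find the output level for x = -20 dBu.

-20.375 dBu

x − T + W/2 = -20 − (-20) + 3 = 3.
GR = (1 − 1/2) × 3² / 12 = 0.5 × 9 / 12 = 0.375 dB.
Output = -20 − 0.375 = -20.375 dBu.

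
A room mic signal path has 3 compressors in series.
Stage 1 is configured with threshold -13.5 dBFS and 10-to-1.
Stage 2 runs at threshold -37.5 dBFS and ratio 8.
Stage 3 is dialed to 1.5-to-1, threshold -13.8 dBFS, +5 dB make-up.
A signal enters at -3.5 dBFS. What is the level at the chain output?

-29.375 dBFS

Stage 1: 10 dB above -13.5 dBFS, reduced 10:1 to 1 dB above → -12.5 dBFS.
Stage 2: -12.5 dBFS is 25 dB over -37.5 dBFS; at 8:1 that becomes 3.125 dB over, giving -34.375 dBFS.
Stage 3: -34.375 dBFS ≤ -13.8 dBFS, so stage 3 doesn't engage; make-up brings it to -29.375 dBFS.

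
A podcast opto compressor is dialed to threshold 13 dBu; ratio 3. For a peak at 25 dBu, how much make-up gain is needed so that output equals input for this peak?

8 dB

Without make-up, output = threshold + overshoot/3 = 13 + 4 = 17 dBu.
Gap to target: 8 dB.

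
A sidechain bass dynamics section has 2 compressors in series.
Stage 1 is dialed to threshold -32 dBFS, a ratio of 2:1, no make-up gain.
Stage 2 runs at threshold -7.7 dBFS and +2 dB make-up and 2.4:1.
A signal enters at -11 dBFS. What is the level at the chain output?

Stage 1: 21 dB above -32 dBFS, reduced 2:1 to 10.5 dB above → -21.5 dBFS.
Stage 2: -21.5 dBFS ≤ -7.7 dBFS, so stage 2 doesn't engage; make-up brings it to -19.5 dBFS.

-19.5 dBFS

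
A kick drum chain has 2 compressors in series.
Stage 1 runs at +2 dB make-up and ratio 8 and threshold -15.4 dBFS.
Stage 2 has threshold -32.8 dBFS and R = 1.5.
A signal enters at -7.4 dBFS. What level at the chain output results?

-19.2 dBFS

Stage 1: overshoot 8 dB → 8/8 = 1 dB → -14.4 dBFS; +2 dB make-up → -12.4 dBFS.
Stage 2: -12.4 dBFS is 20.4 dB over -32.8 dBFS; at 1.5:1 that becomes 13.6 dB over, giving -19.2 dBFS.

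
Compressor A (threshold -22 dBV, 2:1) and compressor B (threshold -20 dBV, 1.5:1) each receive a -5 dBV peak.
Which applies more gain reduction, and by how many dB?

A: 17 dB over, compressed to 8.5 dB over, so 8.5 dB of GR.
B: 15 dB over, compressed to 10 dB over, so 5 dB of GR.
A applies 3.5 dB more gain reduction.

A, by 3.5 dB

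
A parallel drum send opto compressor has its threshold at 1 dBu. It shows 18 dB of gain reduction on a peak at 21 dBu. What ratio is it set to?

Input overshoot = 21 − 1 = 20 dB.
Output overshoot = 20 − 18 = 2 dB.
Ratio = input overshoot / output overshoot = 20 / 2 = 10.

10:1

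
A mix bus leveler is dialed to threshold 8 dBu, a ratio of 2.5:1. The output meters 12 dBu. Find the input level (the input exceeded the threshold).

18 dBu

Post-compression overshoot = 12 − 8 = 4 dB.
Before 2.5:1 compression the overshoot was 4 × 2.5 = 10 dB, so input = 8 + 10 = 18 dBu.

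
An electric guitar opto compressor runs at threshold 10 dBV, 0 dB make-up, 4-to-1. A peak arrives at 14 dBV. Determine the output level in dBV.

11 dBV

14 dBV sits 4 dB over threshold.
The 4 dB excess becomes 1 dB after 4:1 reduction.
So the level is 10 + 1 = 11 dBV.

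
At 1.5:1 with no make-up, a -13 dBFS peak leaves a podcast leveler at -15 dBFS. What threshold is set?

Gain reduction = -13 − (-15) = 2 dB; output overshoot = GR / (R − 1) = 2 / 0.5 = 4 dB.
Threshold = output − output overshoot = -15 − 4 = -19 dBFS.

-19 dBFS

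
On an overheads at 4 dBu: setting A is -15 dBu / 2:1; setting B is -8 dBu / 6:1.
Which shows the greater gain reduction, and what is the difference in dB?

B, by 0.5 dB

A: 19 dB over, compressed to 9.5 dB over, so 9.5 dB of GR.
B: 12 dB over, compressed to 2 dB over, so 10 dB of GR.
B applies 0.5 dB more gain reduction.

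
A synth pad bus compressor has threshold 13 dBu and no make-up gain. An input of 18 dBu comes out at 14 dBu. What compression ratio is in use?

Input overshoot = 18 − 13 = 5 dB; output overshoot = 14 − 13 = 1 dB.
Ratio = 5 / 1 = 5.

5:1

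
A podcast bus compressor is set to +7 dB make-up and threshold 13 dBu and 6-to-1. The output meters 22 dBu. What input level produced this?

25 dBu

Remove make-up: 22 − 7 = 15 dBu.
That's 2 dB above the 13 dBu threshold.
Undo the ratio: input overshoot = 2 × 6 = 12 dB, giving input = 25 dBu.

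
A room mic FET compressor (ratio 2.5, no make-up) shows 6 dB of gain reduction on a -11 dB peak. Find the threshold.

-21 dB

Input is 10 dB above T (since output overshoot × R = input overshoot: (-17 − T)·2.5 = -11 − T gives T = -21 dB).
Check: -21 + (-11 − (-21))/2.5 = -21 + 4 = -17 dB. ✓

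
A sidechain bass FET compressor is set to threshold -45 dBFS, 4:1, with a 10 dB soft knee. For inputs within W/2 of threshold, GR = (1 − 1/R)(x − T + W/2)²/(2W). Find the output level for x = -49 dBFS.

x − T + W/2 = -49 − (-45) + 5 = 1.
GR = (1 − 1/4) × 1² / 20 = 0.75 × 1 / 20 = 0.0375 dB.
Output = -49 − 0.0375 = -49.0375 dBFS.

-49.0375 dBFS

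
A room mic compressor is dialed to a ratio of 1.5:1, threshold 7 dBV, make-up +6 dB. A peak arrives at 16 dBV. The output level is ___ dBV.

16 dBV sits 9 dB over threshold.
1.5:1 compression reduces that to 9/1.5 = 6 dB over.
So the level is 7 + 6 = 13 dBV; make-up adds 6 dB, giving 19 dBV.

19 dBV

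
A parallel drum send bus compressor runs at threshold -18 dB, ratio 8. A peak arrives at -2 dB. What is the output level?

The input is 16 dB above the -18 dB threshold.
8:1 compression reduces that to 16/8 = 2 dB over.
So the level is -18 + 2 = -16 dB.

-16 dB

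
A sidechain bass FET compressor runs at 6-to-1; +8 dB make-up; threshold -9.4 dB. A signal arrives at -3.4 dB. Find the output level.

-0.4 dB

-3.4 dB sits 6 dB over threshold.
At 6:1 the overshoot is divided by 6, leaving 1 dB above threshold.
That puts the output at -8.4 dB; make-up adds 8 dB, giving -0.4 dB.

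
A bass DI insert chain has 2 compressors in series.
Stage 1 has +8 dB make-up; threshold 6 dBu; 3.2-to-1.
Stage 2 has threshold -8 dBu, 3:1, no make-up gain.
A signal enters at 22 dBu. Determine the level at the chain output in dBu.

1 dBu

Stage 1: overshoot 16 dB → 16/3.2 = 5 dB → 11 dBu; +8 dB make-up → 19 dBu.
Stage 2: 27 dB above -8 dBu, reduced 3:1 to 9 dB above → 1 dBu.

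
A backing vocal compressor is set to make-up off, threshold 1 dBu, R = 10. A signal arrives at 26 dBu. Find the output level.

26 dBu sits 25 dB over threshold.
At 10:1 the overshoot is divided by 10, leaving 2.5 dB above threshold.
So the level is 1 + 2.5 = 3.5 dBu.

3.5 dBu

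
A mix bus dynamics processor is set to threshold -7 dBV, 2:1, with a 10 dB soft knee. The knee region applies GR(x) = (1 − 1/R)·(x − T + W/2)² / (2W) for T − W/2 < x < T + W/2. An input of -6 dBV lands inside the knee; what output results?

-6.9 dBV

x − T + W/2 = -6 − (-7) + 5 = 6.
GR = (1 − 1/2) × 6² / 20 = 0.5 × 36 / 20 = 0.9 dB.
Output = -6 − 0.9 = -6.9 dBV.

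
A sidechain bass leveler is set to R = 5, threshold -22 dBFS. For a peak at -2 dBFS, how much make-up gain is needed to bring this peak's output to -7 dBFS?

11 dB

Overshoot 20 dB → 20/5 = 4 dB after compression, so the compressed level is -22 + 4 = -18 dBFS.
Make-up = target − compressed = -7 − (-18) = 11 dB.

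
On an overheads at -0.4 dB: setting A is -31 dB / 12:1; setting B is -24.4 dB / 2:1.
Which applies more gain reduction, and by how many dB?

A: overshoot 30.6 dB → output overshoot 2.55 dB → GR 28.05 dB.
B: overshoot 24 dB → output overshoot 12 dB → GR 12 dB.
A reduces 16.05 dB more.

A, by 16.05 dB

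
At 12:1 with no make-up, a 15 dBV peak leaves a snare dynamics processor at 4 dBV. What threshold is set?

3 dBV

Gain reduction = 15 − 4 = 11 dB; output overshoot = GR / (R − 1) = 11 / 11 = 1 dB.
Threshold = output − output overshoot = 4 − 1 = 3 dBV.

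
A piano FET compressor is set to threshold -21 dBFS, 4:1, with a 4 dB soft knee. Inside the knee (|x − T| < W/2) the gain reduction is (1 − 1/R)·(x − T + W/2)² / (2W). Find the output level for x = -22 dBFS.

-22.09375 dBFS

x − T + W/2 = -22 − (-21) + 2 = 1.
GR = (1 − 1/4) × 1² / 8 = 0.75 × 1 / 8 = 0.09375 dB.
Output = -22 − 0.09375 = -22.09375 dBFS.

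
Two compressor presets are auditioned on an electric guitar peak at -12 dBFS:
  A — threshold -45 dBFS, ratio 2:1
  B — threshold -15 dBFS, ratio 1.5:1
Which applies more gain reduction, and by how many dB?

A: GR = 33 − 33/2 = 16.5 dB.
B: GR = 3 − 3/1.5 = 1 dB.
A reduces 15.5 dB more.

A, by 15.5 dB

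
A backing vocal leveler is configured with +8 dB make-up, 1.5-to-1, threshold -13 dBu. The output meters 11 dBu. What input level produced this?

11 dBu

Remove make-up: 11 − 8 = 3 dBu.
Post-compression overshoot = 3 − (-13) = 16 dB.
Undo the ratio: input overshoot = 16 × 1.5 = 24 dB, giving input = 11 dBu.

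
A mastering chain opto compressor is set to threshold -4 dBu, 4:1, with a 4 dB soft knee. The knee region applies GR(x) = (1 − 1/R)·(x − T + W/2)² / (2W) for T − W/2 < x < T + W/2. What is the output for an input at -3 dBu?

-3.84375 dBu

x − T + W/2 = -3 − (-4) + 2 = 3.
GR = (1 − 1/4) × 3² / 8 = 0.75 × 9 / 8 = 0.84375 dB.
Output = -3 − 0.84375 = -3.84375 dBu.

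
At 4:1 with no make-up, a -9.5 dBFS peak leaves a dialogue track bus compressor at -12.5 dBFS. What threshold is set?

Gain reduction = -9.5 − (-12.5) = 3 dB; output overshoot = GR / (R − 1) = 3 / 3 = 1 dB.
Threshold = output − output overshoot = -12.5 − 1 = -13.5 dBFS.

-13.5 dBFS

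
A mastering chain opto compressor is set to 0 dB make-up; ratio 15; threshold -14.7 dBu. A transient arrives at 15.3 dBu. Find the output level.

-12.7 dBu

Overshoot: 15.3 − (-14.7) = 30 dB.
At 15:1 the overshoot is divided by 15, leaving 2 dB above threshold.
That puts the output at -12.7 dBu.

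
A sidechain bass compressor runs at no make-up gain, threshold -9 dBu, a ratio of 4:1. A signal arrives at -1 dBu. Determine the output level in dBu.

The input is 8 dB above the -9 dBu threshold.
The 8 dB excess becomes 2 dB after 4:1 reduction.
So the level is -9 + 2 = -7 dBu.

-7 dBu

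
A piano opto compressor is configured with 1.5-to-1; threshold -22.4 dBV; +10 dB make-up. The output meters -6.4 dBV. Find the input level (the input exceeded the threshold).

Before make-up, the level was -6.4 − 10 = -16.4 dBV.
That's 6 dB above the -22.4 dBV threshold.
Before 1.5:1 compression the overshoot was 6 × 1.5 = 9 dB, so input = -22.4 + 9 = -13.4 dBV.

-13.4 dBV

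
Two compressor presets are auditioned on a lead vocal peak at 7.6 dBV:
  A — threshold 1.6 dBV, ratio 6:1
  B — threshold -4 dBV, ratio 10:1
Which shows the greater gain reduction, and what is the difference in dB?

B, by 5.44 dB

A: overshoot 6 dB → output overshoot 1 dB → GR 5 dB.
B: overshoot 11.6 dB → output overshoot 1.16 dB → GR 10.44 dB.
Difference: 5.44 dB in favour of B.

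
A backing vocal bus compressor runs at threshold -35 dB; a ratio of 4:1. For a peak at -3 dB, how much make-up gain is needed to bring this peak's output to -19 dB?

8 dB

Overshoot 32 dB → 32/4 = 8 dB after compression, so the compressed level is -35 + 8 = -27 dB.
Make-up = target − compressed = -19 − (-27) = 8 dB.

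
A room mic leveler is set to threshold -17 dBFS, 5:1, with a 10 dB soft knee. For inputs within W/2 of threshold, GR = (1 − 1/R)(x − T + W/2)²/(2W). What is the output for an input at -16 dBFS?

x − T + W/2 = -16 − (-17) + 5 = 6.
GR = (1 − 1/5) × 6² / 20 = 0.8 × 36 / 20 = 1.44 dB.
Output = -16 − 1.44 = -17.44 dBFS.

-17.44 dBFS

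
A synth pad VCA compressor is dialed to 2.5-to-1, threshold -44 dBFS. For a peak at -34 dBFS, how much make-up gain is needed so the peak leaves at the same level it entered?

6 dB

Overshoot 10 dB → 10/2.5 = 4 dB after compression, so the compressed level is -44 + 4 = -40 dBFS.
Make-up = target − compressed = -34 − (-40) = 6 dB.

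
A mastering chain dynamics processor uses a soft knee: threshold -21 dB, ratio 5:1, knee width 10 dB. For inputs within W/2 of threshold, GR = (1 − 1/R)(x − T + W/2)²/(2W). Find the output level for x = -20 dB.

x − T + W/2 = -20 − (-21) + 5 = 6.
GR = (1 − 1/5) × 6² / 20 = 0.8 × 36 / 20 = 1.44 dB.
Output = -20 − 1.44 = -21.44 dB.

-21.44 dB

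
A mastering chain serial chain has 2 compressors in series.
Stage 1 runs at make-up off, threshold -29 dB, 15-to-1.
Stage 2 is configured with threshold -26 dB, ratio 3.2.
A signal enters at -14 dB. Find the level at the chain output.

Stage 1: overshoot 15 dB → 15/15 = 1 dB → -28 dB.
Stage 2: below threshold (-28 ≤ -26); passes unchanged; output -28 dB.

-28 dB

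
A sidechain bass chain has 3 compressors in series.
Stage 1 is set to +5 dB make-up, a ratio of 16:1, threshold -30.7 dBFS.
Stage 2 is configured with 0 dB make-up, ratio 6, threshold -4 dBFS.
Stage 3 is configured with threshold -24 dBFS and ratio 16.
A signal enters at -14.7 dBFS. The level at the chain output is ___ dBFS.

-24.7 dBFS

Stage 1: -14.7 dBFS is 16 dB over -30.7 dBFS; at 16:1 that becomes 1 dB over, giving -29.7 dBFS; +5 dB make-up → -24.7 dBFS.
Stage 2: below threshold (-24.7 ≤ -4); passes unchanged; output -24.7 dBFS.
Stage 3: below threshold (-24.7 ≤ -24); passes unchanged; output -24.7 dBFS.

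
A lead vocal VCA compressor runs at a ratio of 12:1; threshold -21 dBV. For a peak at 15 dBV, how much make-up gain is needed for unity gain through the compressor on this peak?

33 dB

Without make-up, output = threshold + overshoot/12 = -21 + 3 = -18 dBV.
Gap to target: 33 dB.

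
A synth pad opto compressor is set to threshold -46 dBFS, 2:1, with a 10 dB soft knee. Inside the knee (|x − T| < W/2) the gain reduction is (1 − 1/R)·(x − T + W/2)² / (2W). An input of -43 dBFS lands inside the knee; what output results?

x − T + W/2 = -43 − (-46) + 5 = 8.
GR = (1 − 1/2) × 8² / 20 = 0.5 × 64 / 20 = 1.6 dB.
Output = -43 − 1.6 = -44.6 dBFS.

-44.6 dBFS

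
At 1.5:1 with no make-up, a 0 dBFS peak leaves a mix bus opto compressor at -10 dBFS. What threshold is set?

-30 dBFS

Input is 30 dB above T (since output overshoot × R = input overshoot: (-10 − T)·1.5 = 0 − T gives T = -30 dBFS).
Check: -30 + (0 − (-30))/1.5 = -30 + 20 = -10 dBFS. ✓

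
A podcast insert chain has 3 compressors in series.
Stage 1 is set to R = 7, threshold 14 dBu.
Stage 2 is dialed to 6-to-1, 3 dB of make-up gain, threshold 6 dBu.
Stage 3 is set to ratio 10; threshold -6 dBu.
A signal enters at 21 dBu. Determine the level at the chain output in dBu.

-4.35 dBu

Stage 1: overshoot 7 dB → 7/7 = 1 dB → 15 dBu.
Stage 2: overshoot 9 dB → 9/6 = 1.5 dB → 7.5 dBu; +3 dB make-up → 10.5 dBu.
Stage 3: 16.5 dB above -6 dBu, reduced 10:1 to 1.65 dB above → -4.35 dBu.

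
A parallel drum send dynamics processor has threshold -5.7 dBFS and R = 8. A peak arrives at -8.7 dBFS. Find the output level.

-8.7 dBFS

-8.7 dBFS is 3 dB below the -5.7 dBFS threshold, so no gain reduction is applied.
Output = input = -8.7 dBFS.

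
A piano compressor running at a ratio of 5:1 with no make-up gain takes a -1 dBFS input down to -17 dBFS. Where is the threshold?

Input is 20 dB above T (since output overshoot × R = input overshoot: (-17 − T)·5 = -1 − T gives T = -21 dBFS).
Check: -21 + (-1 − (-21))/5 = -21 + 4 = -17 dBFS. ✓

-21 dBFS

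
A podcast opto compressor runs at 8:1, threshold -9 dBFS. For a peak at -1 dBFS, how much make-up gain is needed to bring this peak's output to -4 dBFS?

4 dB

Overshoot 8 dB → 8/8 = 1 dB after compression, so the compressed level is -9 + 1 = -8 dBFS.
Make-up = target − compressed = -4 − (-8) = 4 dB.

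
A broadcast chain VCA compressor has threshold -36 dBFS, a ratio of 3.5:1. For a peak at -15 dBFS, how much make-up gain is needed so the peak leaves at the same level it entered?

Overshoot 21 dB → 21/3.5 = 6 dB after compression, so the compressed level is -36 + 6 = -30 dBFS.
Make-up = target − compressed = -15 − (-30) = 15 dB.

15 dB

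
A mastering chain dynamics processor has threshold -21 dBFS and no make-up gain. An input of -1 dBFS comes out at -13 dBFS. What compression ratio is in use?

2.5:1

Input overshoot = -1 − (-21) = 20 dB; output overshoot = -13 − (-21) = 8 dB.
Ratio = 20 / 8 = 2.5.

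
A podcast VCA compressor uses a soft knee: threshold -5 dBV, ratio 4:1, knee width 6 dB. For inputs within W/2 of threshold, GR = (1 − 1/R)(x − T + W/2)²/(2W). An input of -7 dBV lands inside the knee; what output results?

x − T + W/2 = -7 − (-5) + 3 = 1.
GR = (1 − 1/4) × 1² / 12 = 0.75 × 1 / 12 = 0.0625 dB.
Output = -7 − 0.0625 = -7.0625 dBV.

-7.0625 dBV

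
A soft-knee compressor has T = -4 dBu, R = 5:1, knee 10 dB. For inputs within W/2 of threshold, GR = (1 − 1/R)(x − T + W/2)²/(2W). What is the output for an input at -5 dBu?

x − T + W/2 = -5 − (-4) + 5 = 4.
GR = (1 − 1/5) × 4² / 20 = 0.8 × 16 / 20 = 0.64 dB.
Output = -5 − 0.64 = -5.64 dBu.

-5.64 dBu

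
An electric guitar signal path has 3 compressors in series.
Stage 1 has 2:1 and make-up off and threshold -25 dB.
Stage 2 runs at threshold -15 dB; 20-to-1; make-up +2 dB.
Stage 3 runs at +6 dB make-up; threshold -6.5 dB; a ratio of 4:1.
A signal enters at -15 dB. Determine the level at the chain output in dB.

Stage 1: -15 dB is 10 dB over -25 dB; at 2:1 that becomes 5 dB over, giving -20 dB.
Stage 2: below threshold (-20 ≤ -15); passes unchanged; make-up brings it to -18 dB.
Stage 3: -18 dB is at or below the -6.5 dB threshold — no compression; make-up brings it to -12 dB.

-12 dB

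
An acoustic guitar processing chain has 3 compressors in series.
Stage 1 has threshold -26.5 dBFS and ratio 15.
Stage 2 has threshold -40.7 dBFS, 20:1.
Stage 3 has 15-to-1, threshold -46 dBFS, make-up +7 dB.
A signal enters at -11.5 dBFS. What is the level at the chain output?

Stage 1: overshoot 15 dB → 15/15 = 1 dB → -25.5 dBFS.
Stage 2: 15.2 dB above -40.7 dBFS, reduced 20:1 to 0.76 dB above → -39.94 dBFS.
Stage 3: overshoot 6.06 dB → 6.06/15 = 0.404 dB → -45.596 dBFS; +7 dB make-up → -38.596 dBFS.

-38.596 dBFS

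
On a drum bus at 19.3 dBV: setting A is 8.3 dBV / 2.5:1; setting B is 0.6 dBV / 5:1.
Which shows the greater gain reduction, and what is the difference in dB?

A: overshoot 11 dB → output overshoot 4.4 dB → GR 6.6 dB.
B: overshoot 18.7 dB → output overshoot 3.74 dB → GR 14.96 dB.
B reduces 8.36 dB more.

B, by 8.36 dB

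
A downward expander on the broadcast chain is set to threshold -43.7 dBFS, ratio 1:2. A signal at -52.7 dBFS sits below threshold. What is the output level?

-61.7 dBFS

The input is 9 dB below the -43.7 dBFS threshold.
A 1:2 expander multiplies undershoot by 2: 9 × 2 = 18 dB below threshold.
Output = -43.7 − 18 = -61.7 dBFS.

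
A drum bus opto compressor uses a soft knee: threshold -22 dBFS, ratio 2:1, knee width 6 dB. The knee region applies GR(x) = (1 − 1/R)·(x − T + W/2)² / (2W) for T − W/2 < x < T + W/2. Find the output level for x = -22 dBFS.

-22.375 dBFS

x − T + W/2 = -22 − (-22) + 3 = 3.
GR = (1 − 1/2) × 3² / 12 = 0.5 × 9 / 12 = 0.375 dB.
Output = -22 − 0.375 = -22.375 dBFS.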